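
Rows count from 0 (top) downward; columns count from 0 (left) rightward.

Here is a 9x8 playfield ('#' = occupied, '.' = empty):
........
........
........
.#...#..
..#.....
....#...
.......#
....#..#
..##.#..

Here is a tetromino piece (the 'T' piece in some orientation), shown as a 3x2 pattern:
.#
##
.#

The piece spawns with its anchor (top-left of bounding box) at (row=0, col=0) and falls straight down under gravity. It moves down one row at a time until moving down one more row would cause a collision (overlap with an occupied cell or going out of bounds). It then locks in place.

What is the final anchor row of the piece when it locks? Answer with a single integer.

Answer: 0

Derivation:
Spawn at (row=0, col=0). Try each row:
  row 0: fits
  row 1: blocked -> lock at row 0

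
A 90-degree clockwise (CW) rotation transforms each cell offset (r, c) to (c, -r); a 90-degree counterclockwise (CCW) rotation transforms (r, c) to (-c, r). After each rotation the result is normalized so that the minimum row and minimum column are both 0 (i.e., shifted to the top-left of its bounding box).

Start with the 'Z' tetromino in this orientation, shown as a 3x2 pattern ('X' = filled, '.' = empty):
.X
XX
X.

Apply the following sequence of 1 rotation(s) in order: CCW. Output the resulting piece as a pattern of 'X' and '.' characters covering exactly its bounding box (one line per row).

Start:
.X
XX
X.
After rotation 1 (CCW):
XX.
.XX

Answer: XX.
.XX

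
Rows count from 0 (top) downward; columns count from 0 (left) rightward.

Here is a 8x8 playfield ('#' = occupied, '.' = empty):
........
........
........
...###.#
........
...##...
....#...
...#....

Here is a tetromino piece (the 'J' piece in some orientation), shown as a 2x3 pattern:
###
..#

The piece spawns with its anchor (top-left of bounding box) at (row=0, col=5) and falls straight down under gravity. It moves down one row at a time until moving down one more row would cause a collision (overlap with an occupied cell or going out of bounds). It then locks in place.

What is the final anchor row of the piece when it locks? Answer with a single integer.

Spawn at (row=0, col=5). Try each row:
  row 0: fits
  row 1: fits
  row 2: blocked -> lock at row 1

Answer: 1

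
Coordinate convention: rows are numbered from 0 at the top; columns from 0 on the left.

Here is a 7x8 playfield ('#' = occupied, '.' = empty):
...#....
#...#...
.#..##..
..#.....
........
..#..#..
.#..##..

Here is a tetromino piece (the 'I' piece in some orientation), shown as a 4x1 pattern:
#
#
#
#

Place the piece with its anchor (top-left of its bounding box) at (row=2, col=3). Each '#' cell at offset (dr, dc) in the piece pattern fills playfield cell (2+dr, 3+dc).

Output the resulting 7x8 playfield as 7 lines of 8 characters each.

Fill (2+0,3+0) = (2,3)
Fill (2+1,3+0) = (3,3)
Fill (2+2,3+0) = (4,3)
Fill (2+3,3+0) = (5,3)

Answer: ...#....
#...#...
.#.###..
..##....
...#....
..##.#..
.#..##..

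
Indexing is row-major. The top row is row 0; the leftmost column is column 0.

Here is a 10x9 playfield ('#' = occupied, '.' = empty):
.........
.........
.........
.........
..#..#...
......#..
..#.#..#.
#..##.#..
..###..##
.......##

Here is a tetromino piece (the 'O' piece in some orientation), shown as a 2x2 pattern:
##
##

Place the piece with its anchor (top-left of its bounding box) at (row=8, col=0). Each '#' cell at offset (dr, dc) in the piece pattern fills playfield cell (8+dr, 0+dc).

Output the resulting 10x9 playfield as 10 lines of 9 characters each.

Fill (8+0,0+0) = (8,0)
Fill (8+0,0+1) = (8,1)
Fill (8+1,0+0) = (9,0)
Fill (8+1,0+1) = (9,1)

Answer: .........
.........
.........
.........
..#..#...
......#..
..#.#..#.
#..##.#..
#####..##
##.....##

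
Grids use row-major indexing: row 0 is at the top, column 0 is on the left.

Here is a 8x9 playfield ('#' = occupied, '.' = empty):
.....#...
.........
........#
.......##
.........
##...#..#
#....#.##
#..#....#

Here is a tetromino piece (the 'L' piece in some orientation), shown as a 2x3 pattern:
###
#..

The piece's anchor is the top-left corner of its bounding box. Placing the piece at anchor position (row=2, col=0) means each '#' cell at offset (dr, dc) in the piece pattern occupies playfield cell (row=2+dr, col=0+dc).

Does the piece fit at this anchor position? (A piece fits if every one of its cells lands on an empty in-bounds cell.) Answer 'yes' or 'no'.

Check each piece cell at anchor (2, 0):
  offset (0,0) -> (2,0): empty -> OK
  offset (0,1) -> (2,1): empty -> OK
  offset (0,2) -> (2,2): empty -> OK
  offset (1,0) -> (3,0): empty -> OK
All cells valid: yes

Answer: yes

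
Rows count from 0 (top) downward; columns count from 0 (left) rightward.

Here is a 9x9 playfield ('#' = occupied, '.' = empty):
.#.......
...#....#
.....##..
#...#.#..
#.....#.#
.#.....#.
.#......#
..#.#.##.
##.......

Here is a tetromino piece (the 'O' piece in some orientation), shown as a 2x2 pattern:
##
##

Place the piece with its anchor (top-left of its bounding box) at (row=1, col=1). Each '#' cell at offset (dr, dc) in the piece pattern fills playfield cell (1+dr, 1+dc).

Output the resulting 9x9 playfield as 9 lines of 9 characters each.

Answer: .#.......
.###....#
.##..##..
#...#.#..
#.....#.#
.#.....#.
.#......#
..#.#.##.
##.......

Derivation:
Fill (1+0,1+0) = (1,1)
Fill (1+0,1+1) = (1,2)
Fill (1+1,1+0) = (2,1)
Fill (1+1,1+1) = (2,2)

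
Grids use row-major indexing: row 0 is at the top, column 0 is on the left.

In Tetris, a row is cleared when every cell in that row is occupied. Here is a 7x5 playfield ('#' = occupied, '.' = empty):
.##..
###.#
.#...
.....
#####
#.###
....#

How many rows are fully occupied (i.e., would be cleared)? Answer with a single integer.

Answer: 1

Derivation:
Check each row:
  row 0: 3 empty cells -> not full
  row 1: 1 empty cell -> not full
  row 2: 4 empty cells -> not full
  row 3: 5 empty cells -> not full
  row 4: 0 empty cells -> FULL (clear)
  row 5: 1 empty cell -> not full
  row 6: 4 empty cells -> not full
Total rows cleared: 1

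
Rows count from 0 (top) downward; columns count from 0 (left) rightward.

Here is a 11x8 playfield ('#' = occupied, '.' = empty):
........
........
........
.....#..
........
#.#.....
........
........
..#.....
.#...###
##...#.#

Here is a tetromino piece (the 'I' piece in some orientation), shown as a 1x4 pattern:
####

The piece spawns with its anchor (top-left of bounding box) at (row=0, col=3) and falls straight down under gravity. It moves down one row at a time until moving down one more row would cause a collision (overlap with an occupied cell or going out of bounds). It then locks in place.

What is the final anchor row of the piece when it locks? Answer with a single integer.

Spawn at (row=0, col=3). Try each row:
  row 0: fits
  row 1: fits
  row 2: fits
  row 3: blocked -> lock at row 2

Answer: 2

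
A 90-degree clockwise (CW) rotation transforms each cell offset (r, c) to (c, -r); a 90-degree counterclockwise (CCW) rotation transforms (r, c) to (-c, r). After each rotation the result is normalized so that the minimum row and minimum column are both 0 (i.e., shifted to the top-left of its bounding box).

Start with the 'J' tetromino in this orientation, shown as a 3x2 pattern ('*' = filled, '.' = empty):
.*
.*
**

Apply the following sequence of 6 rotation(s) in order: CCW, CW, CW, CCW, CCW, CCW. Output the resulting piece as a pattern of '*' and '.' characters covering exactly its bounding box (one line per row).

Start:
.*
.*
**
After rotation 1 (CCW):
***
..*
After rotation 2 (CW):
.*
.*
**
After rotation 3 (CW):
*..
***
After rotation 4 (CCW):
.*
.*
**
After rotation 5 (CCW):
***
..*
After rotation 6 (CCW):
**
*.
*.

Answer: **
*.
*.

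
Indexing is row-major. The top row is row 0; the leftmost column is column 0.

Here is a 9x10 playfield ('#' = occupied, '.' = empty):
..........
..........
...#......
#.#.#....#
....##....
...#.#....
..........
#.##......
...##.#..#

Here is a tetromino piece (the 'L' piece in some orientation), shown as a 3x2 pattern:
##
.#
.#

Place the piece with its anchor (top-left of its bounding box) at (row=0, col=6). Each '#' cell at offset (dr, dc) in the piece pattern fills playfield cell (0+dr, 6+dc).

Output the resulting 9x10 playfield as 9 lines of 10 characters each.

Answer: ......##..
.......#..
...#...#..
#.#.#....#
....##....
...#.#....
..........
#.##......
...##.#..#

Derivation:
Fill (0+0,6+0) = (0,6)
Fill (0+0,6+1) = (0,7)
Fill (0+1,6+1) = (1,7)
Fill (0+2,6+1) = (2,7)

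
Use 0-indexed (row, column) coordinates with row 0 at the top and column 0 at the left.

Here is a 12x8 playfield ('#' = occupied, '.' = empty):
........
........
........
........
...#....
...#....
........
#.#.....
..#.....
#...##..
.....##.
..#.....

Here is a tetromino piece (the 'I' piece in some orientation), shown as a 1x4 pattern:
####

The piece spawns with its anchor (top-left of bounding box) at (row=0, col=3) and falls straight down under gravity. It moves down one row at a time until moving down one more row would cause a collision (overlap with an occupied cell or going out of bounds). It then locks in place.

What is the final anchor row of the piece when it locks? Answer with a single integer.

Spawn at (row=0, col=3). Try each row:
  row 0: fits
  row 1: fits
  row 2: fits
  row 3: fits
  row 4: blocked -> lock at row 3

Answer: 3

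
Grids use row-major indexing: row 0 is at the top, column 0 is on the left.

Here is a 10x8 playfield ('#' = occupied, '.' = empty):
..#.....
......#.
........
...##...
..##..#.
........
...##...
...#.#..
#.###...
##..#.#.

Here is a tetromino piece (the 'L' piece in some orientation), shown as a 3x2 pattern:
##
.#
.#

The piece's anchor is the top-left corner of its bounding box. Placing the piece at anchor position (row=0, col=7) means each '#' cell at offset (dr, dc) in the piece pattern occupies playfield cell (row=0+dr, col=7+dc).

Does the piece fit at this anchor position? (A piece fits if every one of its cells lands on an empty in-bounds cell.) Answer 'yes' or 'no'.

Answer: no

Derivation:
Check each piece cell at anchor (0, 7):
  offset (0,0) -> (0,7): empty -> OK
  offset (0,1) -> (0,8): out of bounds -> FAIL
  offset (1,1) -> (1,8): out of bounds -> FAIL
  offset (2,1) -> (2,8): out of bounds -> FAIL
All cells valid: no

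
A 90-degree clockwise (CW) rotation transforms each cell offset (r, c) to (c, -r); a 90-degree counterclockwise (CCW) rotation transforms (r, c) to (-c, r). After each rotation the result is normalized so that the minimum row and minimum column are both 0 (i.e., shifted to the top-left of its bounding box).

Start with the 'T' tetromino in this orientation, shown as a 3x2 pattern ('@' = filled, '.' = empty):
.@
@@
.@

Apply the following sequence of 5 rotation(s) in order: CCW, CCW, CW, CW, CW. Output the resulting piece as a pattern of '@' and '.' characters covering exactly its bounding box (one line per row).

Answer: .@.
@@@

Derivation:
Start:
.@
@@
.@
After rotation 1 (CCW):
@@@
.@.
After rotation 2 (CCW):
@.
@@
@.
After rotation 3 (CW):
@@@
.@.
After rotation 4 (CW):
.@
@@
.@
After rotation 5 (CW):
.@.
@@@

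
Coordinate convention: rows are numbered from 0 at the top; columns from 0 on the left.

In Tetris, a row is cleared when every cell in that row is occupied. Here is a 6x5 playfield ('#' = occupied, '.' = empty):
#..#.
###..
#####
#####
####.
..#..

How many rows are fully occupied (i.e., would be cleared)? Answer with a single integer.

Check each row:
  row 0: 3 empty cells -> not full
  row 1: 2 empty cells -> not full
  row 2: 0 empty cells -> FULL (clear)
  row 3: 0 empty cells -> FULL (clear)
  row 4: 1 empty cell -> not full
  row 5: 4 empty cells -> not full
Total rows cleared: 2

Answer: 2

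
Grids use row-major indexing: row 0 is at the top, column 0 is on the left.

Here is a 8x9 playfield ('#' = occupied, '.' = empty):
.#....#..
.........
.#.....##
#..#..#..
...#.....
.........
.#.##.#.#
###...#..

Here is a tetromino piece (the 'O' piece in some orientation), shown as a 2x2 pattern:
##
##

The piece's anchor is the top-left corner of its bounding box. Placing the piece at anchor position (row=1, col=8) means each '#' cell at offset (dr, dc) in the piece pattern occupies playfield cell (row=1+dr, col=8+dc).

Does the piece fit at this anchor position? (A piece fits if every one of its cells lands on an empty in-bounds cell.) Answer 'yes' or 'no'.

Answer: no

Derivation:
Check each piece cell at anchor (1, 8):
  offset (0,0) -> (1,8): empty -> OK
  offset (0,1) -> (1,9): out of bounds -> FAIL
  offset (1,0) -> (2,8): occupied ('#') -> FAIL
  offset (1,1) -> (2,9): out of bounds -> FAIL
All cells valid: no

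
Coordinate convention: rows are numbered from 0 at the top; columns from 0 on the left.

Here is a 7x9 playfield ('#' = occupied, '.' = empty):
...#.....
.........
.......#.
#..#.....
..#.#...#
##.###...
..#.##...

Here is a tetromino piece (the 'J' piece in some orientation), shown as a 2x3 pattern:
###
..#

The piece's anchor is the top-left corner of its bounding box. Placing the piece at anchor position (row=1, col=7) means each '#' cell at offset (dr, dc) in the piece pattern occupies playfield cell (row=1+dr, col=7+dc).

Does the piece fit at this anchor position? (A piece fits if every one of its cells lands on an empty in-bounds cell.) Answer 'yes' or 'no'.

Answer: no

Derivation:
Check each piece cell at anchor (1, 7):
  offset (0,0) -> (1,7): empty -> OK
  offset (0,1) -> (1,8): empty -> OK
  offset (0,2) -> (1,9): out of bounds -> FAIL
  offset (1,2) -> (2,9): out of bounds -> FAIL
All cells valid: no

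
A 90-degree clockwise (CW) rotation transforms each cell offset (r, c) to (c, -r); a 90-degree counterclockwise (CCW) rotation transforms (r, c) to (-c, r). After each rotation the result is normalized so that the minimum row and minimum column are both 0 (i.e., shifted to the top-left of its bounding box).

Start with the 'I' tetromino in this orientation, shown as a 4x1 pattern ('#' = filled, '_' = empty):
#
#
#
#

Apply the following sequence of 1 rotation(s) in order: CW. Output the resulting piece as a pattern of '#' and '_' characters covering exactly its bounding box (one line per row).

Start:
#
#
#
#
After rotation 1 (CW):
####

Answer: ####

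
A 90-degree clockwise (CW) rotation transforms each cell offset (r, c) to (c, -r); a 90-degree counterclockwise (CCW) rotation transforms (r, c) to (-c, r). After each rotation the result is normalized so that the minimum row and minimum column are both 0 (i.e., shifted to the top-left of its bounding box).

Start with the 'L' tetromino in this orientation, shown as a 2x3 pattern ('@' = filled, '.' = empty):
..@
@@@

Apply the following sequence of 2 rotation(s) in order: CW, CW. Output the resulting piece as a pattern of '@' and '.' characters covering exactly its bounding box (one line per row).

Answer: @@@
@..

Derivation:
Start:
..@
@@@
After rotation 1 (CW):
@.
@.
@@
After rotation 2 (CW):
@@@
@..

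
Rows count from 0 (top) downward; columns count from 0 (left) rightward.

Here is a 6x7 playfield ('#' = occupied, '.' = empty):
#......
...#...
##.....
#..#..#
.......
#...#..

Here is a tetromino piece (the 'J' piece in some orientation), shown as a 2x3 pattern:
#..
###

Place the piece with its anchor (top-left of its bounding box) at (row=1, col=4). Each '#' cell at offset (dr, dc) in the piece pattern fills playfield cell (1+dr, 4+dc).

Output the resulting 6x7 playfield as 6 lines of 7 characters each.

Fill (1+0,4+0) = (1,4)
Fill (1+1,4+0) = (2,4)
Fill (1+1,4+1) = (2,5)
Fill (1+1,4+2) = (2,6)

Answer: #......
...##..
##..###
#..#..#
.......
#...#..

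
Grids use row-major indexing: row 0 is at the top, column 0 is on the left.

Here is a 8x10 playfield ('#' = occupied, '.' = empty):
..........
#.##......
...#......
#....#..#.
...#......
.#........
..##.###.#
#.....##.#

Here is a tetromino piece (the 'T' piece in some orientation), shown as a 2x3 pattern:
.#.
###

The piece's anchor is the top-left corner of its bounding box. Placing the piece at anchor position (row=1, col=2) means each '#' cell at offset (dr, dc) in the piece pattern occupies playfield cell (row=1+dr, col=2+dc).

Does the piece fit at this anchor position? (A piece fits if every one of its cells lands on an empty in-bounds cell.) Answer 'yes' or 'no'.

Answer: no

Derivation:
Check each piece cell at anchor (1, 2):
  offset (0,1) -> (1,3): occupied ('#') -> FAIL
  offset (1,0) -> (2,2): empty -> OK
  offset (1,1) -> (2,3): occupied ('#') -> FAIL
  offset (1,2) -> (2,4): empty -> OK
All cells valid: no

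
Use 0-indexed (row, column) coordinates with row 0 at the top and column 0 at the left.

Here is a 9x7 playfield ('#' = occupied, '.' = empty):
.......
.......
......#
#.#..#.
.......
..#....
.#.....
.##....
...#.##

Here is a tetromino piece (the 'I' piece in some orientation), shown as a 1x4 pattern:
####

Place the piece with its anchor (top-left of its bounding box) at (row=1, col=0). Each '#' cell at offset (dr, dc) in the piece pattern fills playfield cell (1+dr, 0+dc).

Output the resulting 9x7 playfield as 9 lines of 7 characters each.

Fill (1+0,0+0) = (1,0)
Fill (1+0,0+1) = (1,1)
Fill (1+0,0+2) = (1,2)
Fill (1+0,0+3) = (1,3)

Answer: .......
####...
......#
#.#..#.
.......
..#....
.#.....
.##....
...#.##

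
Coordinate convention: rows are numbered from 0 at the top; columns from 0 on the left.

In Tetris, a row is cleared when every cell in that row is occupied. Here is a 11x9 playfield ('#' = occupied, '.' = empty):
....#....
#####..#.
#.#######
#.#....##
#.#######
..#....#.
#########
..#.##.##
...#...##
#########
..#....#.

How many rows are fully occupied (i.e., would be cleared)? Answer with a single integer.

Check each row:
  row 0: 8 empty cells -> not full
  row 1: 3 empty cells -> not full
  row 2: 1 empty cell -> not full
  row 3: 5 empty cells -> not full
  row 4: 1 empty cell -> not full
  row 5: 7 empty cells -> not full
  row 6: 0 empty cells -> FULL (clear)
  row 7: 4 empty cells -> not full
  row 8: 6 empty cells -> not full
  row 9: 0 empty cells -> FULL (clear)
  row 10: 7 empty cells -> not full
Total rows cleared: 2

Answer: 2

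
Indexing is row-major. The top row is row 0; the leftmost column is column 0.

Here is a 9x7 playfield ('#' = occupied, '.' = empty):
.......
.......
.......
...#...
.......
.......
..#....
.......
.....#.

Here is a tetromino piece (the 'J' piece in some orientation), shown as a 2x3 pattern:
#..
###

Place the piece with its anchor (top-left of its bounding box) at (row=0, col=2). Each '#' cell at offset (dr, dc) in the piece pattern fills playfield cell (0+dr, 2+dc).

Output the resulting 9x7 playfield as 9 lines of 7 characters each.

Answer: ..#....
..###..
.......
...#...
.......
.......
..#....
.......
.....#.

Derivation:
Fill (0+0,2+0) = (0,2)
Fill (0+1,2+0) = (1,2)
Fill (0+1,2+1) = (1,3)
Fill (0+1,2+2) = (1,4)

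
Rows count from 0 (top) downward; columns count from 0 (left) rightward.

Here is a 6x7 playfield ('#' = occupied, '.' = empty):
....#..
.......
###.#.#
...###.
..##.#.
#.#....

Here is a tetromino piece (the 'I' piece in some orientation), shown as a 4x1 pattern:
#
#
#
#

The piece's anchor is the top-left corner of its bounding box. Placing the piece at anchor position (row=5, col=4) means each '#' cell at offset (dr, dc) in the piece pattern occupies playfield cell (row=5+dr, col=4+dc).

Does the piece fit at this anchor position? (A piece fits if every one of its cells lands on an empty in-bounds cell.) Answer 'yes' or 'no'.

Answer: no

Derivation:
Check each piece cell at anchor (5, 4):
  offset (0,0) -> (5,4): empty -> OK
  offset (1,0) -> (6,4): out of bounds -> FAIL
  offset (2,0) -> (7,4): out of bounds -> FAIL
  offset (3,0) -> (8,4): out of bounds -> FAIL
All cells valid: no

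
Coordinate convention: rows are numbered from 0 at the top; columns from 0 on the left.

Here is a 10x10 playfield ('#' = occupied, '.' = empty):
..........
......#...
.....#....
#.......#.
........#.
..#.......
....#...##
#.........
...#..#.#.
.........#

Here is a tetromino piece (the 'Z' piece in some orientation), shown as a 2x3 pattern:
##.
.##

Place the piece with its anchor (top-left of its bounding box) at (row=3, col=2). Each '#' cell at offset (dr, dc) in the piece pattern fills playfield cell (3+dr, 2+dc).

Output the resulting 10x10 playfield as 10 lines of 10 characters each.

Answer: ..........
......#...
.....#....
#.##....#.
...##...#.
..#.......
....#...##
#.........
...#..#.#.
.........#

Derivation:
Fill (3+0,2+0) = (3,2)
Fill (3+0,2+1) = (3,3)
Fill (3+1,2+1) = (4,3)
Fill (3+1,2+2) = (4,4)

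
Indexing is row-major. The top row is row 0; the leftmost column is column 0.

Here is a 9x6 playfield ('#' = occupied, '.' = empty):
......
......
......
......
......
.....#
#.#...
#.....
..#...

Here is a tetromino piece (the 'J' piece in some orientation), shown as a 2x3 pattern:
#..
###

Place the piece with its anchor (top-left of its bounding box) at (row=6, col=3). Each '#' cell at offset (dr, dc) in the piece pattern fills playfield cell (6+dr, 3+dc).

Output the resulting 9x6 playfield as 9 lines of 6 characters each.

Answer: ......
......
......
......
......
.....#
#.##..
#..###
..#...

Derivation:
Fill (6+0,3+0) = (6,3)
Fill (6+1,3+0) = (7,3)
Fill (6+1,3+1) = (7,4)
Fill (6+1,3+2) = (7,5)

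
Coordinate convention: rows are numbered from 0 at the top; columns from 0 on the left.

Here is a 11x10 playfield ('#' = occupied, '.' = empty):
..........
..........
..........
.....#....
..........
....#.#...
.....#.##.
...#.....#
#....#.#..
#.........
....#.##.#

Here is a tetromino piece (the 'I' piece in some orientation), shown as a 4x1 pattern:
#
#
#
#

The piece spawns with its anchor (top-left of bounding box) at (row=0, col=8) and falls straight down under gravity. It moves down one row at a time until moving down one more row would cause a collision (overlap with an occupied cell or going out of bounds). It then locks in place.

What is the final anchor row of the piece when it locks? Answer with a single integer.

Spawn at (row=0, col=8). Try each row:
  row 0: fits
  row 1: fits
  row 2: fits
  row 3: blocked -> lock at row 2

Answer: 2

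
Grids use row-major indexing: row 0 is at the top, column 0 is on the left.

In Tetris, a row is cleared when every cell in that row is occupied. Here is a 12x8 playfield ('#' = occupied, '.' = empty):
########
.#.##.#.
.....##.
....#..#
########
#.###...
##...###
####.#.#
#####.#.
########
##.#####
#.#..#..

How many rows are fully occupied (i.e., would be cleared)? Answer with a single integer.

Answer: 3

Derivation:
Check each row:
  row 0: 0 empty cells -> FULL (clear)
  row 1: 4 empty cells -> not full
  row 2: 6 empty cells -> not full
  row 3: 6 empty cells -> not full
  row 4: 0 empty cells -> FULL (clear)
  row 5: 4 empty cells -> not full
  row 6: 3 empty cells -> not full
  row 7: 2 empty cells -> not full
  row 8: 2 empty cells -> not full
  row 9: 0 empty cells -> FULL (clear)
  row 10: 1 empty cell -> not full
  row 11: 5 empty cells -> not full
Total rows cleared: 3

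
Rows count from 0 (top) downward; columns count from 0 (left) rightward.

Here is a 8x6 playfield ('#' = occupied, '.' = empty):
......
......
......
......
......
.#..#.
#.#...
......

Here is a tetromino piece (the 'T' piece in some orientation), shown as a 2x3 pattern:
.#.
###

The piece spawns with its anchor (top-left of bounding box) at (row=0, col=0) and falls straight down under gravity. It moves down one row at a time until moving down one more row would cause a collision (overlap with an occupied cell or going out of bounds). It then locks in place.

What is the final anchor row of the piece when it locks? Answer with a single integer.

Spawn at (row=0, col=0). Try each row:
  row 0: fits
  row 1: fits
  row 2: fits
  row 3: fits
  row 4: blocked -> lock at row 3

Answer: 3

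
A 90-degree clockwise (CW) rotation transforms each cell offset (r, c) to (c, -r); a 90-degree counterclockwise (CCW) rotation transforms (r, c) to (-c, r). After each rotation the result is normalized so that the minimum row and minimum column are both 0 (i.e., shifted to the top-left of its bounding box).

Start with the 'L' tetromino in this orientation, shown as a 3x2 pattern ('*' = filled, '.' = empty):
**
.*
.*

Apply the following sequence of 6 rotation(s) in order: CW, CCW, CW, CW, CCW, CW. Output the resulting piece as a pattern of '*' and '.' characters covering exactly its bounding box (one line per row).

Answer: *.
*.
**

Derivation:
Start:
**
.*
.*
After rotation 1 (CW):
..*
***
After rotation 2 (CCW):
**
.*
.*
After rotation 3 (CW):
..*
***
After rotation 4 (CW):
*.
*.
**
After rotation 5 (CCW):
..*
***
After rotation 6 (CW):
*.
*.
**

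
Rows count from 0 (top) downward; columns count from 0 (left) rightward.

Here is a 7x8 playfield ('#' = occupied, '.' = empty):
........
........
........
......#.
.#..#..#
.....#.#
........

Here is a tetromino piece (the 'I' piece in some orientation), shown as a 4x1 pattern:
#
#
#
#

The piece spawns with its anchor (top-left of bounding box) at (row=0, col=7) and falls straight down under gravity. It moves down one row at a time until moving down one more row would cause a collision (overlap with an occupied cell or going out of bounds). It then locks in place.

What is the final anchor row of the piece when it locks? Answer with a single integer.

Spawn at (row=0, col=7). Try each row:
  row 0: fits
  row 1: blocked -> lock at row 0

Answer: 0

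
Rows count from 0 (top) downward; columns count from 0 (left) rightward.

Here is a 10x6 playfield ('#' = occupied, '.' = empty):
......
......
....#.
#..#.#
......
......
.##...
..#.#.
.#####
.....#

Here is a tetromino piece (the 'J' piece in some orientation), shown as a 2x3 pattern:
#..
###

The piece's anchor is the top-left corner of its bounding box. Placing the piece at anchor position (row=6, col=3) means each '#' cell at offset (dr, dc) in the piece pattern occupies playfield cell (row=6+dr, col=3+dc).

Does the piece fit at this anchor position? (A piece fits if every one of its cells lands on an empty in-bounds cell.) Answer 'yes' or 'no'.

Answer: no

Derivation:
Check each piece cell at anchor (6, 3):
  offset (0,0) -> (6,3): empty -> OK
  offset (1,0) -> (7,3): empty -> OK
  offset (1,1) -> (7,4): occupied ('#') -> FAIL
  offset (1,2) -> (7,5): empty -> OK
All cells valid: no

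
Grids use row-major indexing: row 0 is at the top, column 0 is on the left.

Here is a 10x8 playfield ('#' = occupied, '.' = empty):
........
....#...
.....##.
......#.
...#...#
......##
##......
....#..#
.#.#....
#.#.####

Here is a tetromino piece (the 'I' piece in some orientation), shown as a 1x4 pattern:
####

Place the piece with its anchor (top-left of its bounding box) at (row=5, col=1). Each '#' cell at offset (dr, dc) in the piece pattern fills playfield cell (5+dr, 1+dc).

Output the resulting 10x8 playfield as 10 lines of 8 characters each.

Answer: ........
....#...
.....##.
......#.
...#...#
.####.##
##......
....#..#
.#.#....
#.#.####

Derivation:
Fill (5+0,1+0) = (5,1)
Fill (5+0,1+1) = (5,2)
Fill (5+0,1+2) = (5,3)
Fill (5+0,1+3) = (5,4)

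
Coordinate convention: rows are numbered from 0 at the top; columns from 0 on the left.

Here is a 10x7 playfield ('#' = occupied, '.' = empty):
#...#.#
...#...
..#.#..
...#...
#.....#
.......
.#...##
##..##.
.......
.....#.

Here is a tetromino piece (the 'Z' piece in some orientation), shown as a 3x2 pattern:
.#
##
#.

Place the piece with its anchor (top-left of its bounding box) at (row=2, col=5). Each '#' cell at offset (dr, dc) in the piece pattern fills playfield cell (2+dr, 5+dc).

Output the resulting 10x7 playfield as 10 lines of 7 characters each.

Answer: #...#.#
...#...
..#.#.#
...#.##
#....##
.......
.#...##
##..##.
.......
.....#.

Derivation:
Fill (2+0,5+1) = (2,6)
Fill (2+1,5+0) = (3,5)
Fill (2+1,5+1) = (3,6)
Fill (2+2,5+0) = (4,5)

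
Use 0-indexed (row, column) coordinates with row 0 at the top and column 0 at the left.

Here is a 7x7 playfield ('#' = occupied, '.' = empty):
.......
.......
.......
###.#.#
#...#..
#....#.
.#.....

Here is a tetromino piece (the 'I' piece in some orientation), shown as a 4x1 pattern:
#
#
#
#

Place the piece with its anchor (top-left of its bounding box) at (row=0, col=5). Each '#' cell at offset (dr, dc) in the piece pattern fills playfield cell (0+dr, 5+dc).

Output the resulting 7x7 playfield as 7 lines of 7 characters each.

Fill (0+0,5+0) = (0,5)
Fill (0+1,5+0) = (1,5)
Fill (0+2,5+0) = (2,5)
Fill (0+3,5+0) = (3,5)

Answer: .....#.
.....#.
.....#.
###.###
#...#..
#....#.
.#.....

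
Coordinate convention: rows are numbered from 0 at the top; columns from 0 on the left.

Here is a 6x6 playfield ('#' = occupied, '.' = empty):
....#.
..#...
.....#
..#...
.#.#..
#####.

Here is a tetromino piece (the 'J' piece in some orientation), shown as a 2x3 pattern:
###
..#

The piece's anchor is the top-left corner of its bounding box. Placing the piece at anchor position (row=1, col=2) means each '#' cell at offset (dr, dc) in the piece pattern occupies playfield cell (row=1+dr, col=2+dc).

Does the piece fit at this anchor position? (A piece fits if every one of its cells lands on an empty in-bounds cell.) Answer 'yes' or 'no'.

Check each piece cell at anchor (1, 2):
  offset (0,0) -> (1,2): occupied ('#') -> FAIL
  offset (0,1) -> (1,3): empty -> OK
  offset (0,2) -> (1,4): empty -> OK
  offset (1,2) -> (2,4): empty -> OK
All cells valid: no

Answer: no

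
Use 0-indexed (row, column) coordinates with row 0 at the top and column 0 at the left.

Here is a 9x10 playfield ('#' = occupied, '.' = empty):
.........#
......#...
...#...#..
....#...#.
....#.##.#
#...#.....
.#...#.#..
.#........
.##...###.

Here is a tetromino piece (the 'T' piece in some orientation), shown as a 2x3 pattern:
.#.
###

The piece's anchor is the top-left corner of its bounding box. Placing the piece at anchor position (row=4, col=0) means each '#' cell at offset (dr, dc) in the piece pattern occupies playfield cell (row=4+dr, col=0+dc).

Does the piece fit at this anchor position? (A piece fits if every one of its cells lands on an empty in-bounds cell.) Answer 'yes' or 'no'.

Answer: no

Derivation:
Check each piece cell at anchor (4, 0):
  offset (0,1) -> (4,1): empty -> OK
  offset (1,0) -> (5,0): occupied ('#') -> FAIL
  offset (1,1) -> (5,1): empty -> OK
  offset (1,2) -> (5,2): empty -> OK
All cells valid: no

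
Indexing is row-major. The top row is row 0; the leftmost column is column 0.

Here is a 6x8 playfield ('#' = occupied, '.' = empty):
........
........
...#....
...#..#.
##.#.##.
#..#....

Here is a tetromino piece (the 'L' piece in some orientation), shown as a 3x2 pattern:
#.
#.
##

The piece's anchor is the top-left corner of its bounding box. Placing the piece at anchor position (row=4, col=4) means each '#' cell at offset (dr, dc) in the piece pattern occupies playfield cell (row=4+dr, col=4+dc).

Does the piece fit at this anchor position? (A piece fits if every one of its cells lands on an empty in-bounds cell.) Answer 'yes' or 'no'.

Check each piece cell at anchor (4, 4):
  offset (0,0) -> (4,4): empty -> OK
  offset (1,0) -> (5,4): empty -> OK
  offset (2,0) -> (6,4): out of bounds -> FAIL
  offset (2,1) -> (6,5): out of bounds -> FAIL
All cells valid: no

Answer: no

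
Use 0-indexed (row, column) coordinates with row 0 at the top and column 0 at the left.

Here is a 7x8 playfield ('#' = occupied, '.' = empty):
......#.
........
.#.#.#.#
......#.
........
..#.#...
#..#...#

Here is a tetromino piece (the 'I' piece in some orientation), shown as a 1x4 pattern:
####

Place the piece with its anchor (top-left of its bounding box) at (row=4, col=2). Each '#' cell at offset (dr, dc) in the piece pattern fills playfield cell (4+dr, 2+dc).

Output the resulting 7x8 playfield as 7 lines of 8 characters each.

Fill (4+0,2+0) = (4,2)
Fill (4+0,2+1) = (4,3)
Fill (4+0,2+2) = (4,4)
Fill (4+0,2+3) = (4,5)

Answer: ......#.
........
.#.#.#.#
......#.
..####..
..#.#...
#..#...#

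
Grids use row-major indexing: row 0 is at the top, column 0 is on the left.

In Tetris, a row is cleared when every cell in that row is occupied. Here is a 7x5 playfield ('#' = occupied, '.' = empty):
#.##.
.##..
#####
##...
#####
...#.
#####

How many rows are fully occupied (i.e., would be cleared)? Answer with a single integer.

Answer: 3

Derivation:
Check each row:
  row 0: 2 empty cells -> not full
  row 1: 3 empty cells -> not full
  row 2: 0 empty cells -> FULL (clear)
  row 3: 3 empty cells -> not full
  row 4: 0 empty cells -> FULL (clear)
  row 5: 4 empty cells -> not full
  row 6: 0 empty cells -> FULL (clear)
Total rows cleared: 3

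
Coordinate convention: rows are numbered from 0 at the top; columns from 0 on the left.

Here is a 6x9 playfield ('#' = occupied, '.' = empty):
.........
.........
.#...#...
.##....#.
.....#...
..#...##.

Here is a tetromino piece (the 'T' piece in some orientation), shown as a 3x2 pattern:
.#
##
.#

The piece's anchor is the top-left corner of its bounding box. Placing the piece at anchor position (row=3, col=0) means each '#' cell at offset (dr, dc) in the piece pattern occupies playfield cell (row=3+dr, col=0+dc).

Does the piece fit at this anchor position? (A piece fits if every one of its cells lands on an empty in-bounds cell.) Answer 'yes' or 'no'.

Answer: no

Derivation:
Check each piece cell at anchor (3, 0):
  offset (0,1) -> (3,1): occupied ('#') -> FAIL
  offset (1,0) -> (4,0): empty -> OK
  offset (1,1) -> (4,1): empty -> OK
  offset (2,1) -> (5,1): empty -> OK
All cells valid: no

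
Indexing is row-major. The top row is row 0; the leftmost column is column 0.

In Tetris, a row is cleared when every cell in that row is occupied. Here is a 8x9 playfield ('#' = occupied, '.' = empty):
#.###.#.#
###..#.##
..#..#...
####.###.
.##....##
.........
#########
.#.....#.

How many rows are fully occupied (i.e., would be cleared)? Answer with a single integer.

Answer: 1

Derivation:
Check each row:
  row 0: 3 empty cells -> not full
  row 1: 3 empty cells -> not full
  row 2: 7 empty cells -> not full
  row 3: 2 empty cells -> not full
  row 4: 5 empty cells -> not full
  row 5: 9 empty cells -> not full
  row 6: 0 empty cells -> FULL (clear)
  row 7: 7 empty cells -> not full
Total rows cleared: 1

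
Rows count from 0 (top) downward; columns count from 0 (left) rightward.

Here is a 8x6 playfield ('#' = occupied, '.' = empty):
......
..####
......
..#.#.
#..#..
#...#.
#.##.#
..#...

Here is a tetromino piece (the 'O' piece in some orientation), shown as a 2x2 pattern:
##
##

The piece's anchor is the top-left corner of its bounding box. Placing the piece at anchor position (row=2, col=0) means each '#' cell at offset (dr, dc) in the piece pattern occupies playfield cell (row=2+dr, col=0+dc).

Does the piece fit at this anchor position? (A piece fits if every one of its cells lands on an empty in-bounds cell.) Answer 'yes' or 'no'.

Answer: yes

Derivation:
Check each piece cell at anchor (2, 0):
  offset (0,0) -> (2,0): empty -> OK
  offset (0,1) -> (2,1): empty -> OK
  offset (1,0) -> (3,0): empty -> OK
  offset (1,1) -> (3,1): empty -> OK
All cells valid: yes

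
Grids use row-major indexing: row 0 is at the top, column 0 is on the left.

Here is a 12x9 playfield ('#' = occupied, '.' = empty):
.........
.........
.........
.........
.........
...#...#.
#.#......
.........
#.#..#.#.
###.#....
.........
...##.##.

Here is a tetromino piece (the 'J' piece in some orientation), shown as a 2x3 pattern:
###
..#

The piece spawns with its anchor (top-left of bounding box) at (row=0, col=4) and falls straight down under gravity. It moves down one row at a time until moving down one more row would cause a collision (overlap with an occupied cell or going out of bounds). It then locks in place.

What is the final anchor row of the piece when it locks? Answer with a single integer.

Spawn at (row=0, col=4). Try each row:
  row 0: fits
  row 1: fits
  row 2: fits
  row 3: fits
  row 4: fits
  row 5: fits
  row 6: fits
  row 7: fits
  row 8: blocked -> lock at row 7

Answer: 7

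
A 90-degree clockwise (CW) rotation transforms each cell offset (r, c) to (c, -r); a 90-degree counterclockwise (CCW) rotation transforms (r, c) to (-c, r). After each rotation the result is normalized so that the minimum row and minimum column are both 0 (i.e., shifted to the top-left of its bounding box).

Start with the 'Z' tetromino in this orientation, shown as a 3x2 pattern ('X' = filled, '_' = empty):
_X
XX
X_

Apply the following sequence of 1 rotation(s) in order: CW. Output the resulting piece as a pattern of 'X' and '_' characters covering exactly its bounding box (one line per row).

Answer: XX_
_XX

Derivation:
Start:
_X
XX
X_
After rotation 1 (CW):
XX_
_XX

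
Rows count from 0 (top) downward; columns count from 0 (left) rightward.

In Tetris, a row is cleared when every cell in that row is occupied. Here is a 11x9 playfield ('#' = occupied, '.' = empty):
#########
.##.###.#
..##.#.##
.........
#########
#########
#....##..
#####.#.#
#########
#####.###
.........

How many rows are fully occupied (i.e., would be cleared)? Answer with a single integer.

Check each row:
  row 0: 0 empty cells -> FULL (clear)
  row 1: 3 empty cells -> not full
  row 2: 4 empty cells -> not full
  row 3: 9 empty cells -> not full
  row 4: 0 empty cells -> FULL (clear)
  row 5: 0 empty cells -> FULL (clear)
  row 6: 6 empty cells -> not full
  row 7: 2 empty cells -> not full
  row 8: 0 empty cells -> FULL (clear)
  row 9: 1 empty cell -> not full
  row 10: 9 empty cells -> not full
Total rows cleared: 4

Answer: 4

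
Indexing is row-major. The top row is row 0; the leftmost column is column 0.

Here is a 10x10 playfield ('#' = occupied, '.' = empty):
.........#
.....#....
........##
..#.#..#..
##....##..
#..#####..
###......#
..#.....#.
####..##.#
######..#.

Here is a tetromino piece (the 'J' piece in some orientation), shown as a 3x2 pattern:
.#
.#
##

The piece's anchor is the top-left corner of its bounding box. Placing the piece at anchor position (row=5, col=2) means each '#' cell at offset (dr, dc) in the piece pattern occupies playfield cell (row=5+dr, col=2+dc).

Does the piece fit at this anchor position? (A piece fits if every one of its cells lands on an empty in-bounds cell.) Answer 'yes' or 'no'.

Check each piece cell at anchor (5, 2):
  offset (0,1) -> (5,3): occupied ('#') -> FAIL
  offset (1,1) -> (6,3): empty -> OK
  offset (2,0) -> (7,2): occupied ('#') -> FAIL
  offset (2,1) -> (7,3): empty -> OK
All cells valid: no

Answer: no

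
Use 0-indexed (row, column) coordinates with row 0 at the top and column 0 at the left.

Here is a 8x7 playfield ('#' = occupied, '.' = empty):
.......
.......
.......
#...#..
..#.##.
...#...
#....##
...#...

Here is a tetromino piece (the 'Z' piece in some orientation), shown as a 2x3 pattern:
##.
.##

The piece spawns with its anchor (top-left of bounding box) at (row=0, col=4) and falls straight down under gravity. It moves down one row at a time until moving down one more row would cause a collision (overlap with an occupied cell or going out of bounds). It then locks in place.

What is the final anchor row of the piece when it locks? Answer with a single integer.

Answer: 2

Derivation:
Spawn at (row=0, col=4). Try each row:
  row 0: fits
  row 1: fits
  row 2: fits
  row 3: blocked -> lock at row 2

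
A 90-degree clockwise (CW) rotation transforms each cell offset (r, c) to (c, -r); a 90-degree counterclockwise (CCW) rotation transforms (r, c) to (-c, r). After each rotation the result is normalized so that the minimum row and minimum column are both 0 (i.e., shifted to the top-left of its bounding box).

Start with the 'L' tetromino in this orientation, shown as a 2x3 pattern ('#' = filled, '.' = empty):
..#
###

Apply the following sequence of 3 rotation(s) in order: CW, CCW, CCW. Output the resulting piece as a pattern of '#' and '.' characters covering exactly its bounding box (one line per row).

Start:
..#
###
After rotation 1 (CW):
#.
#.
##
After rotation 2 (CCW):
..#
###
After rotation 3 (CCW):
##
.#
.#

Answer: ##
.#
.#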